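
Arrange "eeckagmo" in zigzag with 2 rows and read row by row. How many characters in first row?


Zigzag "eeckagmo" into 2 rows:
Placing characters:
  'e' => row 0
  'e' => row 1
  'c' => row 0
  'k' => row 1
  'a' => row 0
  'g' => row 1
  'm' => row 0
  'o' => row 1
Rows:
  Row 0: "ecam"
  Row 1: "ekgo"
First row length: 4

4


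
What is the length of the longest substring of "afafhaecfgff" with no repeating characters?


Input: "afafhaecfgff"
Sliding window (track last position of each char):
  Position 0 ('a'): window [0,0] length 1 -- new best
  Position 1 ('f'): window [0,1] length 2 -- new best
  Position 2 ('a'): repeat (last at 0), move window start to 1
  Position 2 ('a'): window [1,2] length 2
  Position 3 ('f'): repeat (last at 1), move window start to 2
  Position 3 ('f'): window [2,3] length 2
  Position 4 ('h'): window [2,4] length 3 -- new best
  Position 5 ('a'): repeat (last at 2), move window start to 3
  Position 5 ('a'): window [3,5] length 3
  Position 6 ('e'): window [3,6] length 4 -- new best
  Position 7 ('c'): window [3,7] length 5 -- new best
  Position 8 ('f'): repeat (last at 3), move window start to 4
  Position 8 ('f'): window [4,8] length 5
  Position 9 ('g'): window [4,9] length 6 -- new best
  Position 10 ('f'): repeat (last at 8), move window start to 9
  Position 10 ('f'): window [9,10] length 2
  Position 11 ('f'): repeat (last at 10), move window start to 11
  Position 11 ('f'): window [11,11] length 1
Longest substring with no repeats: "haecfg" with length 6

6


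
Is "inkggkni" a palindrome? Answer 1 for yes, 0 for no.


Input: inkggkni
Reversed: inkggkni
  Compare pos 0 ('i') with pos 7 ('i'): match
  Compare pos 1 ('n') with pos 6 ('n'): match
  Compare pos 2 ('k') with pos 5 ('k'): match
  Compare pos 3 ('g') with pos 4 ('g'): match
Result: palindrome

1


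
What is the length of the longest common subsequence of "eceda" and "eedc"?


LCS of "eceda" and "eedc"
DP table:
           e    e    d    c
      0    0    0    0    0
  e   0    1    1    1    1
  c   0    1    1    1    2
  e   0    1    2    2    2
  d   0    1    2    3    3
  a   0    1    2    3    3
LCS length = dp[5][4] = 3

3


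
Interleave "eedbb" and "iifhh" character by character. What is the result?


Interleaving "eedbb" and "iifhh":
  Position 0: 'e' from first, 'i' from second => "ei"
  Position 1: 'e' from first, 'i' from second => "ei"
  Position 2: 'd' from first, 'f' from second => "df"
  Position 3: 'b' from first, 'h' from second => "bh"
  Position 4: 'b' from first, 'h' from second => "bh"
Result: eieidfbhbh

eieidfbhbh


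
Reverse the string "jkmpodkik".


Input: jkmpodkik
Reading characters right to left:
  Position 8: 'k'
  Position 7: 'i'
  Position 6: 'k'
  Position 5: 'd'
  Position 4: 'o'
  Position 3: 'p'
  Position 2: 'm'
  Position 1: 'k'
  Position 0: 'j'
Reversed: kikdopmkj

kikdopmkj


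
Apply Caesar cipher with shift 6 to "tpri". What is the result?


Caesar cipher: shift "tpri" by 6
  't' (pos 19) + 6 = pos 25 = 'z'
  'p' (pos 15) + 6 = pos 21 = 'v'
  'r' (pos 17) + 6 = pos 23 = 'x'
  'i' (pos 8) + 6 = pos 14 = 'o'
Result: zvxo

zvxo


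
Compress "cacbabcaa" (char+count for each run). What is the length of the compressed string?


Input: cacbabcaa
Runs:
  'c' x 1 => "c1"
  'a' x 1 => "a1"
  'c' x 1 => "c1"
  'b' x 1 => "b1"
  'a' x 1 => "a1"
  'b' x 1 => "b1"
  'c' x 1 => "c1"
  'a' x 2 => "a2"
Compressed: "c1a1c1b1a1b1c1a2"
Compressed length: 16

16


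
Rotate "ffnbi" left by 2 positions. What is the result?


Input: "ffnbi", rotate left by 2
First 2 characters: "ff"
Remaining characters: "nbi"
Concatenate remaining + first: "nbi" + "ff" = "nbiff"

nbiff


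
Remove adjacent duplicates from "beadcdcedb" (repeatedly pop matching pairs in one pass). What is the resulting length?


Input: beadcdcedb
Stack-based adjacent duplicate removal:
  Read 'b': push. Stack: b
  Read 'e': push. Stack: be
  Read 'a': push. Stack: bea
  Read 'd': push. Stack: bead
  Read 'c': push. Stack: beadc
  Read 'd': push. Stack: beadcd
  Read 'c': push. Stack: beadcdc
  Read 'e': push. Stack: beadcdce
  Read 'd': push. Stack: beadcdced
  Read 'b': push. Stack: beadcdcedb
Final stack: "beadcdcedb" (length 10)

10


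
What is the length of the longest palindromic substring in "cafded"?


Input: "cafded"
Checking substrings for palindromes:
  [3:6] "ded" (len 3) => palindrome
Longest palindromic substring: "ded" with length 3

3


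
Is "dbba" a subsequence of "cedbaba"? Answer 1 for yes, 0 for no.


Check if "dbba" is a subsequence of "cedbaba"
Greedy scan:
  Position 0 ('c'): no match needed
  Position 1 ('e'): no match needed
  Position 2 ('d'): matches sub[0] = 'd'
  Position 3 ('b'): matches sub[1] = 'b'
  Position 4 ('a'): no match needed
  Position 5 ('b'): matches sub[2] = 'b'
  Position 6 ('a'): matches sub[3] = 'a'
All 4 characters matched => is a subsequence

1


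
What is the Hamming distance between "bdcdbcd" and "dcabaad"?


Comparing "bdcdbcd" and "dcabaad" position by position:
  Position 0: 'b' vs 'd' => differ
  Position 1: 'd' vs 'c' => differ
  Position 2: 'c' vs 'a' => differ
  Position 3: 'd' vs 'b' => differ
  Position 4: 'b' vs 'a' => differ
  Position 5: 'c' vs 'a' => differ
  Position 6: 'd' vs 'd' => same
Total differences (Hamming distance): 6

6


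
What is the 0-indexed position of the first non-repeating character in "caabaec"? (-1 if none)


Input: caabaec
Character frequencies:
  'a': 3
  'b': 1
  'c': 2
  'e': 1
Scanning left to right for freq == 1:
  Position 0 ('c'): freq=2, skip
  Position 1 ('a'): freq=3, skip
  Position 2 ('a'): freq=3, skip
  Position 3 ('b'): unique! => answer = 3

3


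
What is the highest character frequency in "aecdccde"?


Input: aecdccde
Character counts:
  'a': 1
  'c': 3
  'd': 2
  'e': 2
Maximum frequency: 3

3


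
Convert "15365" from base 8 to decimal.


Input: "15365" in base 8
Positional expansion:
  Digit '1' (value 1) x 8^4 = 4096
  Digit '5' (value 5) x 8^3 = 2560
  Digit '3' (value 3) x 8^2 = 192
  Digit '6' (value 6) x 8^1 = 48
  Digit '5' (value 5) x 8^0 = 5
Sum = 6901

6901


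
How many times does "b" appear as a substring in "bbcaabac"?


Searching for "b" in "bbcaabac"
Scanning each position:
  Position 0: "b" => MATCH
  Position 1: "b" => MATCH
  Position 2: "c" => no
  Position 3: "a" => no
  Position 4: "a" => no
  Position 5: "b" => MATCH
  Position 6: "a" => no
  Position 7: "c" => no
Total occurrences: 3

3


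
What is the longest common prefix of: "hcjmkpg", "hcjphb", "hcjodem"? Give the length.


Words: hcjmkpg, hcjphb, hcjodem
  Position 0: all 'h' => match
  Position 1: all 'c' => match
  Position 2: all 'j' => match
  Position 3: ('m', 'p', 'o') => mismatch, stop
LCP = "hcj" (length 3)

3


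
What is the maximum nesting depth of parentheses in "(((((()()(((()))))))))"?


Input: "(((((()()(((()))))))))"
Tracking depth:
  Position 0 '(': depth becomes 1
  Position 1 '(': depth becomes 2
  Position 2 '(': depth becomes 3
  Position 3 '(': depth becomes 4
  Position 4 '(': depth becomes 5
  Position 5 '(': depth becomes 6
  Position 6 ')': depth becomes 5
  Position 7 '(': depth becomes 6
  Position 8 ')': depth becomes 5
  Position 9 '(': depth becomes 6
  Position 10 '(': depth becomes 7
  Position 11 '(': depth becomes 8
  Position 12 '(': depth becomes 9
  Position 13 ')': depth becomes 8
  Position 14 ')': depth becomes 7
  Position 15 ')': depth becomes 6
  Position 16 ')': depth becomes 5
  Position 17 ')': depth becomes 4
  Position 18 ')': depth becomes 3
  Position 19 ')': depth becomes 2
  Position 20 ')': depth becomes 1
  Position 21 ')': depth becomes 0
Maximum depth reached: 9

9


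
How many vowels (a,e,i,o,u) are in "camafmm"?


Input: camafmm
Checking each character:
  'c' at position 0: consonant
  'a' at position 1: vowel (running total: 1)
  'm' at position 2: consonant
  'a' at position 3: vowel (running total: 2)
  'f' at position 4: consonant
  'm' at position 5: consonant
  'm' at position 6: consonant
Total vowels: 2

2


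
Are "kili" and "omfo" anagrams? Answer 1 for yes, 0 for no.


Strings: "kili", "omfo"
Sorted first:  iikl
Sorted second: fmoo
Differ at position 0: 'i' vs 'f' => not anagrams

0


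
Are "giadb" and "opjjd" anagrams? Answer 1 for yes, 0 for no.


Strings: "giadb", "opjjd"
Sorted first:  abdgi
Sorted second: djjop
Differ at position 0: 'a' vs 'd' => not anagrams

0


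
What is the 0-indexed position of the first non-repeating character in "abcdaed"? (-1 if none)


Input: abcdaed
Character frequencies:
  'a': 2
  'b': 1
  'c': 1
  'd': 2
  'e': 1
Scanning left to right for freq == 1:
  Position 0 ('a'): freq=2, skip
  Position 1 ('b'): unique! => answer = 1

1


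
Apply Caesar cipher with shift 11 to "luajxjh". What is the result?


Caesar cipher: shift "luajxjh" by 11
  'l' (pos 11) + 11 = pos 22 = 'w'
  'u' (pos 20) + 11 = pos 5 = 'f'
  'a' (pos 0) + 11 = pos 11 = 'l'
  'j' (pos 9) + 11 = pos 20 = 'u'
  'x' (pos 23) + 11 = pos 8 = 'i'
  'j' (pos 9) + 11 = pos 20 = 'u'
  'h' (pos 7) + 11 = pos 18 = 's'
Result: wfluius

wfluius


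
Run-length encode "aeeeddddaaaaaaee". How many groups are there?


Input: aeeeddddaaaaaaee
Scanning for consecutive runs:
  Group 1: 'a' x 1 (positions 0-0)
  Group 2: 'e' x 3 (positions 1-3)
  Group 3: 'd' x 4 (positions 4-7)
  Group 4: 'a' x 6 (positions 8-13)
  Group 5: 'e' x 2 (positions 14-15)
Total groups: 5

5


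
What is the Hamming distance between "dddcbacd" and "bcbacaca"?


Comparing "dddcbacd" and "bcbacaca" position by position:
  Position 0: 'd' vs 'b' => differ
  Position 1: 'd' vs 'c' => differ
  Position 2: 'd' vs 'b' => differ
  Position 3: 'c' vs 'a' => differ
  Position 4: 'b' vs 'c' => differ
  Position 5: 'a' vs 'a' => same
  Position 6: 'c' vs 'c' => same
  Position 7: 'd' vs 'a' => differ
Total differences (Hamming distance): 6

6


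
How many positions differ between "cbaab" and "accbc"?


Comparing "cbaab" and "accbc" position by position:
  Position 0: 'c' vs 'a' => DIFFER
  Position 1: 'b' vs 'c' => DIFFER
  Position 2: 'a' vs 'c' => DIFFER
  Position 3: 'a' vs 'b' => DIFFER
  Position 4: 'b' vs 'c' => DIFFER
Positions that differ: 5

5


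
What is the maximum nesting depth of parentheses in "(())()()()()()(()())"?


Input: "(())()()()()()(()())"
Tracking depth:
  Position 0 '(': depth becomes 1
  Position 1 '(': depth becomes 2
  Position 2 ')': depth becomes 1
  Position 3 ')': depth becomes 0
  Position 4 '(': depth becomes 1
  Position 5 ')': depth becomes 0
  Position 6 '(': depth becomes 1
  Position 7 ')': depth becomes 0
  Position 8 '(': depth becomes 1
  Position 9 ')': depth becomes 0
  Position 10 '(': depth becomes 1
  Position 11 ')': depth becomes 0
  Position 12 '(': depth becomes 1
  Position 13 ')': depth becomes 0
  Position 14 '(': depth becomes 1
  Position 15 '(': depth becomes 2
  Position 16 ')': depth becomes 1
  Position 17 '(': depth becomes 2
  Position 18 ')': depth becomes 1
  Position 19 ')': depth becomes 0
Maximum depth reached: 2

2


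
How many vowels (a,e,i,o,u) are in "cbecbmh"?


Input: cbecbmh
Checking each character:
  'c' at position 0: consonant
  'b' at position 1: consonant
  'e' at position 2: vowel (running total: 1)
  'c' at position 3: consonant
  'b' at position 4: consonant
  'm' at position 5: consonant
  'h' at position 6: consonant
Total vowels: 1

1


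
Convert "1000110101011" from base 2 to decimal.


Input: "1000110101011" in base 2
Positional expansion:
  Digit '1' (value 1) x 2^12 = 4096
  Digit '0' (value 0) x 2^11 = 0
  Digit '0' (value 0) x 2^10 = 0
  Digit '0' (value 0) x 2^9 = 0
  Digit '1' (value 1) x 2^8 = 256
  Digit '1' (value 1) x 2^7 = 128
  Digit '0' (value 0) x 2^6 = 0
  Digit '1' (value 1) x 2^5 = 32
  Digit '0' (value 0) x 2^4 = 0
  Digit '1' (value 1) x 2^3 = 8
  Digit '0' (value 0) x 2^2 = 0
  Digit '1' (value 1) x 2^1 = 2
  Digit '1' (value 1) x 2^0 = 1
Sum = 4523

4523


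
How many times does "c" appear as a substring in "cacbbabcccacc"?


Searching for "c" in "cacbbabcccacc"
Scanning each position:
  Position 0: "c" => MATCH
  Position 1: "a" => no
  Position 2: "c" => MATCH
  Position 3: "b" => no
  Position 4: "b" => no
  Position 5: "a" => no
  Position 6: "b" => no
  Position 7: "c" => MATCH
  Position 8: "c" => MATCH
  Position 9: "c" => MATCH
  Position 10: "a" => no
  Position 11: "c" => MATCH
  Position 12: "c" => MATCH
Total occurrences: 7

7


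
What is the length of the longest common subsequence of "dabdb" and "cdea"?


LCS of "dabdb" and "cdea"
DP table:
           c    d    e    a
      0    0    0    0    0
  d   0    0    1    1    1
  a   0    0    1    1    2
  b   0    0    1    1    2
  d   0    0    1    1    2
  b   0    0    1    1    2
LCS length = dp[5][4] = 2

2


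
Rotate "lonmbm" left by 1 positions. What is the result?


Input: "lonmbm", rotate left by 1
First 1 characters: "l"
Remaining characters: "onmbm"
Concatenate remaining + first: "onmbm" + "l" = "onmbml"

onmbml


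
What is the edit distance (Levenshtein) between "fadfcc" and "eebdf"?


Computing edit distance: "fadfcc" -> "eebdf"
DP table:
           e    e    b    d    f
      0    1    2    3    4    5
  f   1    1    2    3    4    4
  a   2    2    2    3    4    5
  d   3    3    3    3    3    4
  f   4    4    4    4    4    3
  c   5    5    5    5    5    4
  c   6    6    6    6    6    5
Edit distance = dp[6][5] = 5

5


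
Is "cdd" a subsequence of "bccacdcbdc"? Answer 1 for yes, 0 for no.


Check if "cdd" is a subsequence of "bccacdcbdc"
Greedy scan:
  Position 0 ('b'): no match needed
  Position 1 ('c'): matches sub[0] = 'c'
  Position 2 ('c'): no match needed
  Position 3 ('a'): no match needed
  Position 4 ('c'): no match needed
  Position 5 ('d'): matches sub[1] = 'd'
  Position 6 ('c'): no match needed
  Position 7 ('b'): no match needed
  Position 8 ('d'): matches sub[2] = 'd'
  Position 9 ('c'): no match needed
All 3 characters matched => is a subsequence

1


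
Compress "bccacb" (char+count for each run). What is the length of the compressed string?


Input: bccacb
Runs:
  'b' x 1 => "b1"
  'c' x 2 => "c2"
  'a' x 1 => "a1"
  'c' x 1 => "c1"
  'b' x 1 => "b1"
Compressed: "b1c2a1c1b1"
Compressed length: 10

10


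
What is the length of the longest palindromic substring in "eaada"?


Input: "eaada"
Checking substrings for palindromes:
  [2:5] "ada" (len 3) => palindrome
  [1:3] "aa" (len 2) => palindrome
Longest palindromic substring: "ada" with length 3

3


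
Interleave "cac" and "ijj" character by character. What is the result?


Interleaving "cac" and "ijj":
  Position 0: 'c' from first, 'i' from second => "ci"
  Position 1: 'a' from first, 'j' from second => "aj"
  Position 2: 'c' from first, 'j' from second => "cj"
Result: ciajcj

ciajcj


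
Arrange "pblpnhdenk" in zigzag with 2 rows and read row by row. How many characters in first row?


Zigzag "pblpnhdenk" into 2 rows:
Placing characters:
  'p' => row 0
  'b' => row 1
  'l' => row 0
  'p' => row 1
  'n' => row 0
  'h' => row 1
  'd' => row 0
  'e' => row 1
  'n' => row 0
  'k' => row 1
Rows:
  Row 0: "plndn"
  Row 1: "bphek"
First row length: 5

5


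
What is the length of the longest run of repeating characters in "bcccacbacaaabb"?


Input: "bcccacbacaaabb"
Scanning for longest run:
  Position 1 ('c'): new char, reset run to 1
  Position 2 ('c'): continues run of 'c', length=2
  Position 3 ('c'): continues run of 'c', length=3
  Position 4 ('a'): new char, reset run to 1
  Position 5 ('c'): new char, reset run to 1
  Position 6 ('b'): new char, reset run to 1
  Position 7 ('a'): new char, reset run to 1
  Position 8 ('c'): new char, reset run to 1
  Position 9 ('a'): new char, reset run to 1
  Position 10 ('a'): continues run of 'a', length=2
  Position 11 ('a'): continues run of 'a', length=3
  Position 12 ('b'): new char, reset run to 1
  Position 13 ('b'): continues run of 'b', length=2
Longest run: 'c' with length 3

3


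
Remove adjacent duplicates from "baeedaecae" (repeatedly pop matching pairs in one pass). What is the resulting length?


Input: baeedaecae
Stack-based adjacent duplicate removal:
  Read 'b': push. Stack: b
  Read 'a': push. Stack: ba
  Read 'e': push. Stack: bae
  Read 'e': matches stack top 'e' => pop. Stack: ba
  Read 'd': push. Stack: bad
  Read 'a': push. Stack: bada
  Read 'e': push. Stack: badae
  Read 'c': push. Stack: badaec
  Read 'a': push. Stack: badaeca
  Read 'e': push. Stack: badaecae
Final stack: "badaecae" (length 8)

8


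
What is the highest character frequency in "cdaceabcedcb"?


Input: cdaceabcedcb
Character counts:
  'a': 2
  'b': 2
  'c': 4
  'd': 2
  'e': 2
Maximum frequency: 4

4


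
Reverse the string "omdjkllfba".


Input: omdjkllfba
Reading characters right to left:
  Position 9: 'a'
  Position 8: 'b'
  Position 7: 'f'
  Position 6: 'l'
  Position 5: 'l'
  Position 4: 'k'
  Position 3: 'j'
  Position 2: 'd'
  Position 1: 'm'
  Position 0: 'o'
Reversed: abfllkjdmo

abfllkjdmo


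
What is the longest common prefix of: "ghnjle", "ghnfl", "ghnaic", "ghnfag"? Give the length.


Words: ghnjle, ghnfl, ghnaic, ghnfag
  Position 0: all 'g' => match
  Position 1: all 'h' => match
  Position 2: all 'n' => match
  Position 3: ('j', 'f', 'a', 'f') => mismatch, stop
LCP = "ghn" (length 3)

3


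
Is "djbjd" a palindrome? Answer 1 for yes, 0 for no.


Input: djbjd
Reversed: djbjd
  Compare pos 0 ('d') with pos 4 ('d'): match
  Compare pos 1 ('j') with pos 3 ('j'): match
Result: palindrome

1


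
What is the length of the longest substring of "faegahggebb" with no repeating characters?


Input: "faegahggebb"
Sliding window (track last position of each char):
  Position 0 ('f'): window [0,0] length 1 -- new best
  Position 1 ('a'): window [0,1] length 2 -- new best
  Position 2 ('e'): window [0,2] length 3 -- new best
  Position 3 ('g'): window [0,3] length 4 -- new best
  Position 4 ('a'): repeat (last at 1), move window start to 2
  Position 4 ('a'): window [2,4] length 3
  Position 5 ('h'): window [2,5] length 4
  Position 6 ('g'): repeat (last at 3), move window start to 4
  Position 6 ('g'): window [4,6] length 3
  Position 7 ('g'): repeat (last at 6), move window start to 7
  Position 7 ('g'): window [7,7] length 1
  Position 8 ('e'): window [7,8] length 2
  Position 9 ('b'): window [7,9] length 3
  Position 10 ('b'): repeat (last at 9), move window start to 10
  Position 10 ('b'): window [10,10] length 1
Longest substring with no repeats: "faeg" with length 4

4


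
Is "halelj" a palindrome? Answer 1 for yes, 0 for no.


Input: halelj
Reversed: jlelah
  Compare pos 0 ('h') with pos 5 ('j'): MISMATCH
  Compare pos 1 ('a') with pos 4 ('l'): MISMATCH
  Compare pos 2 ('l') with pos 3 ('e'): MISMATCH
Result: not a palindrome

0


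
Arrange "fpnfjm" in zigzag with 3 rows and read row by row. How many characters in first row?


Zigzag "fpnfjm" into 3 rows:
Placing characters:
  'f' => row 0
  'p' => row 1
  'n' => row 2
  'f' => row 1
  'j' => row 0
  'm' => row 1
Rows:
  Row 0: "fj"
  Row 1: "pfm"
  Row 2: "n"
First row length: 2

2


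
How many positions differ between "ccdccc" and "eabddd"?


Comparing "ccdccc" and "eabddd" position by position:
  Position 0: 'c' vs 'e' => DIFFER
  Position 1: 'c' vs 'a' => DIFFER
  Position 2: 'd' vs 'b' => DIFFER
  Position 3: 'c' vs 'd' => DIFFER
  Position 4: 'c' vs 'd' => DIFFER
  Position 5: 'c' vs 'd' => DIFFER
Positions that differ: 6

6


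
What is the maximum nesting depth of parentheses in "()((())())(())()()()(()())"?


Input: "()((())())(())()()()(()())"
Tracking depth:
  Position 0 '(': depth becomes 1
  Position 1 ')': depth becomes 0
  Position 2 '(': depth becomes 1
  Position 3 '(': depth becomes 2
  Position 4 '(': depth becomes 3
  Position 5 ')': depth becomes 2
  Position 6 ')': depth becomes 1
  Position 7 '(': depth becomes 2
  Position 8 ')': depth becomes 1
  Position 9 ')': depth becomes 0
  Position 10 '(': depth becomes 1
  Position 11 '(': depth becomes 2
  Position 12 ')': depth becomes 1
  Position 13 ')': depth becomes 0
  Position 14 '(': depth becomes 1
  Position 15 ')': depth becomes 0
  Position 16 '(': depth becomes 1
  Position 17 ')': depth becomes 0
  Position 18 '(': depth becomes 1
  Position 19 ')': depth becomes 0
  Position 20 '(': depth becomes 1
  Position 21 '(': depth becomes 2
  Position 22 ')': depth becomes 1
  Position 23 '(': depth becomes 2
  Position 24 ')': depth becomes 1
  Position 25 ')': depth becomes 0
Maximum depth reached: 3

3


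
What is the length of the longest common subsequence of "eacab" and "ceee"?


LCS of "eacab" and "ceee"
DP table:
           c    e    e    e
      0    0    0    0    0
  e   0    0    1    1    1
  a   0    0    1    1    1
  c   0    1    1    1    1
  a   0    1    1    1    1
  b   0    1    1    1    1
LCS length = dp[5][4] = 1

1


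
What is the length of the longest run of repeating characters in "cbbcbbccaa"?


Input: "cbbcbbccaa"
Scanning for longest run:
  Position 1 ('b'): new char, reset run to 1
  Position 2 ('b'): continues run of 'b', length=2
  Position 3 ('c'): new char, reset run to 1
  Position 4 ('b'): new char, reset run to 1
  Position 5 ('b'): continues run of 'b', length=2
  Position 6 ('c'): new char, reset run to 1
  Position 7 ('c'): continues run of 'c', length=2
  Position 8 ('a'): new char, reset run to 1
  Position 9 ('a'): continues run of 'a', length=2
Longest run: 'b' with length 2

2


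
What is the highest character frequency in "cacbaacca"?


Input: cacbaacca
Character counts:
  'a': 4
  'b': 1
  'c': 4
Maximum frequency: 4

4


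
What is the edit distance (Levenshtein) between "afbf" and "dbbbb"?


Computing edit distance: "afbf" -> "dbbbb"
DP table:
           d    b    b    b    b
      0    1    2    3    4    5
  a   1    1    2    3    4    5
  f   2    2    2    3    4    5
  b   3    3    2    2    3    4
  f   4    4    3    3    3    4
Edit distance = dp[4][5] = 4

4


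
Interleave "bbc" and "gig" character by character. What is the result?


Interleaving "bbc" and "gig":
  Position 0: 'b' from first, 'g' from second => "bg"
  Position 1: 'b' from first, 'i' from second => "bi"
  Position 2: 'c' from first, 'g' from second => "cg"
Result: bgbicg

bgbicg


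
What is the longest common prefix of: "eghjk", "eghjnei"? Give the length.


Words: eghjk, eghjnei
  Position 0: all 'e' => match
  Position 1: all 'g' => match
  Position 2: all 'h' => match
  Position 3: all 'j' => match
  Position 4: ('k', 'n') => mismatch, stop
LCP = "eghj" (length 4)

4


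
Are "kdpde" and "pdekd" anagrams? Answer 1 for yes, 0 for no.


Strings: "kdpde", "pdekd"
Sorted first:  ddekp
Sorted second: ddekp
Sorted forms match => anagrams

1


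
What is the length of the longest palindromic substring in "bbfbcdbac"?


Input: "bbfbcdbac"
Checking substrings for palindromes:
  [1:4] "bfb" (len 3) => palindrome
  [0:2] "bb" (len 2) => palindrome
Longest palindromic substring: "bfb" with length 3

3


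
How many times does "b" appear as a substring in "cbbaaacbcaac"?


Searching for "b" in "cbbaaacbcaac"
Scanning each position:
  Position 0: "c" => no
  Position 1: "b" => MATCH
  Position 2: "b" => MATCH
  Position 3: "a" => no
  Position 4: "a" => no
  Position 5: "a" => no
  Position 6: "c" => no
  Position 7: "b" => MATCH
  Position 8: "c" => no
  Position 9: "a" => no
  Position 10: "a" => no
  Position 11: "c" => no
Total occurrences: 3

3


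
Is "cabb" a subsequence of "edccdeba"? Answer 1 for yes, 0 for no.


Check if "cabb" is a subsequence of "edccdeba"
Greedy scan:
  Position 0 ('e'): no match needed
  Position 1 ('d'): no match needed
  Position 2 ('c'): matches sub[0] = 'c'
  Position 3 ('c'): no match needed
  Position 4 ('d'): no match needed
  Position 5 ('e'): no match needed
  Position 6 ('b'): no match needed
  Position 7 ('a'): matches sub[1] = 'a'
Only matched 2/4 characters => not a subsequence

0


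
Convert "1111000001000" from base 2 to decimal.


Input: "1111000001000" in base 2
Positional expansion:
  Digit '1' (value 1) x 2^12 = 4096
  Digit '1' (value 1) x 2^11 = 2048
  Digit '1' (value 1) x 2^10 = 1024
  Digit '1' (value 1) x 2^9 = 512
  Digit '0' (value 0) x 2^8 = 0
  Digit '0' (value 0) x 2^7 = 0
  Digit '0' (value 0) x 2^6 = 0
  Digit '0' (value 0) x 2^5 = 0
  Digit '0' (value 0) x 2^4 = 0
  Digit '1' (value 1) x 2^3 = 8
  Digit '0' (value 0) x 2^2 = 0
  Digit '0' (value 0) x 2^1 = 0
  Digit '0' (value 0) x 2^0 = 0
Sum = 7688

7688


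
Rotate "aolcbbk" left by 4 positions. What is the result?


Input: "aolcbbk", rotate left by 4
First 4 characters: "aolc"
Remaining characters: "bbk"
Concatenate remaining + first: "bbk" + "aolc" = "bbkaolc"

bbkaolc


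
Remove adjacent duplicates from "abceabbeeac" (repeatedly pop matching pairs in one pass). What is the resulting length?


Input: abceabbeeac
Stack-based adjacent duplicate removal:
  Read 'a': push. Stack: a
  Read 'b': push. Stack: ab
  Read 'c': push. Stack: abc
  Read 'e': push. Stack: abce
  Read 'a': push. Stack: abcea
  Read 'b': push. Stack: abceab
  Read 'b': matches stack top 'b' => pop. Stack: abcea
  Read 'e': push. Stack: abceae
  Read 'e': matches stack top 'e' => pop. Stack: abcea
  Read 'a': matches stack top 'a' => pop. Stack: abce
  Read 'c': push. Stack: abcec
Final stack: "abcec" (length 5)

5


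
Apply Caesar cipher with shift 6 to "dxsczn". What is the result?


Caesar cipher: shift "dxsczn" by 6
  'd' (pos 3) + 6 = pos 9 = 'j'
  'x' (pos 23) + 6 = pos 3 = 'd'
  's' (pos 18) + 6 = pos 24 = 'y'
  'c' (pos 2) + 6 = pos 8 = 'i'
  'z' (pos 25) + 6 = pos 5 = 'f'
  'n' (pos 13) + 6 = pos 19 = 't'
Result: jdyift

jdyift


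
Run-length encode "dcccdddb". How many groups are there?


Input: dcccdddb
Scanning for consecutive runs:
  Group 1: 'd' x 1 (positions 0-0)
  Group 2: 'c' x 3 (positions 1-3)
  Group 3: 'd' x 3 (positions 4-6)
  Group 4: 'b' x 1 (positions 7-7)
Total groups: 4

4


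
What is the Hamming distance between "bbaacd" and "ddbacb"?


Comparing "bbaacd" and "ddbacb" position by position:
  Position 0: 'b' vs 'd' => differ
  Position 1: 'b' vs 'd' => differ
  Position 2: 'a' vs 'b' => differ
  Position 3: 'a' vs 'a' => same
  Position 4: 'c' vs 'c' => same
  Position 5: 'd' vs 'b' => differ
Total differences (Hamming distance): 4

4


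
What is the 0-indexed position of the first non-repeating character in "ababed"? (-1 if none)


Input: ababed
Character frequencies:
  'a': 2
  'b': 2
  'd': 1
  'e': 1
Scanning left to right for freq == 1:
  Position 0 ('a'): freq=2, skip
  Position 1 ('b'): freq=2, skip
  Position 2 ('a'): freq=2, skip
  Position 3 ('b'): freq=2, skip
  Position 4 ('e'): unique! => answer = 4

4


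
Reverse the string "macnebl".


Input: macnebl
Reading characters right to left:
  Position 6: 'l'
  Position 5: 'b'
  Position 4: 'e'
  Position 3: 'n'
  Position 2: 'c'
  Position 1: 'a'
  Position 0: 'm'
Reversed: lbencam

lbencam


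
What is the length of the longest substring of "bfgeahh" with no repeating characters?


Input: "bfgeahh"
Sliding window (track last position of each char):
  Position 0 ('b'): window [0,0] length 1 -- new best
  Position 1 ('f'): window [0,1] length 2 -- new best
  Position 2 ('g'): window [0,2] length 3 -- new best
  Position 3 ('e'): window [0,3] length 4 -- new best
  Position 4 ('a'): window [0,4] length 5 -- new best
  Position 5 ('h'): window [0,5] length 6 -- new best
  Position 6 ('h'): repeat (last at 5), move window start to 6
  Position 6 ('h'): window [6,6] length 1
Longest substring with no repeats: "bfgeah" with length 6

6


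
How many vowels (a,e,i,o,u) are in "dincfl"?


Input: dincfl
Checking each character:
  'd' at position 0: consonant
  'i' at position 1: vowel (running total: 1)
  'n' at position 2: consonant
  'c' at position 3: consonant
  'f' at position 4: consonant
  'l' at position 5: consonant
Total vowels: 1

1


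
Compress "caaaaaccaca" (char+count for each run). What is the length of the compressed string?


Input: caaaaaccaca
Runs:
  'c' x 1 => "c1"
  'a' x 5 => "a5"
  'c' x 2 => "c2"
  'a' x 1 => "a1"
  'c' x 1 => "c1"
  'a' x 1 => "a1"
Compressed: "c1a5c2a1c1a1"
Compressed length: 12

12


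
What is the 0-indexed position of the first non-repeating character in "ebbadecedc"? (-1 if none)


Input: ebbadecedc
Character frequencies:
  'a': 1
  'b': 2
  'c': 2
  'd': 2
  'e': 3
Scanning left to right for freq == 1:
  Position 0 ('e'): freq=3, skip
  Position 1 ('b'): freq=2, skip
  Position 2 ('b'): freq=2, skip
  Position 3 ('a'): unique! => answer = 3

3


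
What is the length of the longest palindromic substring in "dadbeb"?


Input: "dadbeb"
Checking substrings for palindromes:
  [0:3] "dad" (len 3) => palindrome
  [3:6] "beb" (len 3) => palindrome
Longest palindromic substring: "dad" with length 3

3


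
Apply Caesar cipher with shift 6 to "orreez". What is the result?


Caesar cipher: shift "orreez" by 6
  'o' (pos 14) + 6 = pos 20 = 'u'
  'r' (pos 17) + 6 = pos 23 = 'x'
  'r' (pos 17) + 6 = pos 23 = 'x'
  'e' (pos 4) + 6 = pos 10 = 'k'
  'e' (pos 4) + 6 = pos 10 = 'k'
  'z' (pos 25) + 6 = pos 5 = 'f'
Result: uxxkkf

uxxkkf


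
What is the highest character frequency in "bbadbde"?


Input: bbadbde
Character counts:
  'a': 1
  'b': 3
  'd': 2
  'e': 1
Maximum frequency: 3

3


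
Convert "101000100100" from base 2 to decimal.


Input: "101000100100" in base 2
Positional expansion:
  Digit '1' (value 1) x 2^11 = 2048
  Digit '0' (value 0) x 2^10 = 0
  Digit '1' (value 1) x 2^9 = 512
  Digit '0' (value 0) x 2^8 = 0
  Digit '0' (value 0) x 2^7 = 0
  Digit '0' (value 0) x 2^6 = 0
  Digit '1' (value 1) x 2^5 = 32
  Digit '0' (value 0) x 2^4 = 0
  Digit '0' (value 0) x 2^3 = 0
  Digit '1' (value 1) x 2^2 = 4
  Digit '0' (value 0) x 2^1 = 0
  Digit '0' (value 0) x 2^0 = 0
Sum = 2596

2596


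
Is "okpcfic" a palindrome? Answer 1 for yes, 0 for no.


Input: okpcfic
Reversed: cifcpko
  Compare pos 0 ('o') with pos 6 ('c'): MISMATCH
  Compare pos 1 ('k') with pos 5 ('i'): MISMATCH
  Compare pos 2 ('p') with pos 4 ('f'): MISMATCH
Result: not a palindrome

0


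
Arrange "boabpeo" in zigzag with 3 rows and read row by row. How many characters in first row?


Zigzag "boabpeo" into 3 rows:
Placing characters:
  'b' => row 0
  'o' => row 1
  'a' => row 2
  'b' => row 1
  'p' => row 0
  'e' => row 1
  'o' => row 2
Rows:
  Row 0: "bp"
  Row 1: "obe"
  Row 2: "ao"
First row length: 2

2


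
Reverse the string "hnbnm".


Input: hnbnm
Reading characters right to left:
  Position 4: 'm'
  Position 3: 'n'
  Position 2: 'b'
  Position 1: 'n'
  Position 0: 'h'
Reversed: mnbnh

mnbnh


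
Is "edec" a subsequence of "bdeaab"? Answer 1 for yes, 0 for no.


Check if "edec" is a subsequence of "bdeaab"
Greedy scan:
  Position 0 ('b'): no match needed
  Position 1 ('d'): no match needed
  Position 2 ('e'): matches sub[0] = 'e'
  Position 3 ('a'): no match needed
  Position 4 ('a'): no match needed
  Position 5 ('b'): no match needed
Only matched 1/4 characters => not a subsequence

0


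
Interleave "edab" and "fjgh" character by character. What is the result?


Interleaving "edab" and "fjgh":
  Position 0: 'e' from first, 'f' from second => "ef"
  Position 1: 'd' from first, 'j' from second => "dj"
  Position 2: 'a' from first, 'g' from second => "ag"
  Position 3: 'b' from first, 'h' from second => "bh"
Result: efdjagbh

efdjagbh


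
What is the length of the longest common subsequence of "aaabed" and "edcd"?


LCS of "aaabed" and "edcd"
DP table:
           e    d    c    d
      0    0    0    0    0
  a   0    0    0    0    0
  a   0    0    0    0    0
  a   0    0    0    0    0
  b   0    0    0    0    0
  e   0    1    1    1    1
  d   0    1    2    2    2
LCS length = dp[6][4] = 2

2


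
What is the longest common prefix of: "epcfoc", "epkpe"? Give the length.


Words: epcfoc, epkpe
  Position 0: all 'e' => match
  Position 1: all 'p' => match
  Position 2: ('c', 'k') => mismatch, stop
LCP = "ep" (length 2)

2


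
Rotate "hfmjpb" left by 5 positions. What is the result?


Input: "hfmjpb", rotate left by 5
First 5 characters: "hfmjp"
Remaining characters: "b"
Concatenate remaining + first: "b" + "hfmjp" = "bhfmjp"

bhfmjp


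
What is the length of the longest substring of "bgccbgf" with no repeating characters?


Input: "bgccbgf"
Sliding window (track last position of each char):
  Position 0 ('b'): window [0,0] length 1 -- new best
  Position 1 ('g'): window [0,1] length 2 -- new best
  Position 2 ('c'): window [0,2] length 3 -- new best
  Position 3 ('c'): repeat (last at 2), move window start to 3
  Position 3 ('c'): window [3,3] length 1
  Position 4 ('b'): window [3,4] length 2
  Position 5 ('g'): window [3,5] length 3
  Position 6 ('f'): window [3,6] length 4 -- new best
Longest substring with no repeats: "cbgf" with length 4

4


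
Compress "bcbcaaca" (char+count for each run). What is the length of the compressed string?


Input: bcbcaaca
Runs:
  'b' x 1 => "b1"
  'c' x 1 => "c1"
  'b' x 1 => "b1"
  'c' x 1 => "c1"
  'a' x 2 => "a2"
  'c' x 1 => "c1"
  'a' x 1 => "a1"
Compressed: "b1c1b1c1a2c1a1"
Compressed length: 14

14


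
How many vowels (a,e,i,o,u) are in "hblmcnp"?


Input: hblmcnp
Checking each character:
  'h' at position 0: consonant
  'b' at position 1: consonant
  'l' at position 2: consonant
  'm' at position 3: consonant
  'c' at position 4: consonant
  'n' at position 5: consonant
  'p' at position 6: consonant
Total vowels: 0

0


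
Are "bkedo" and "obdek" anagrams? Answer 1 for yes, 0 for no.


Strings: "bkedo", "obdek"
Sorted first:  bdeko
Sorted second: bdeko
Sorted forms match => anagrams

1


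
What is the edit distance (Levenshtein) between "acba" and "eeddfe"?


Computing edit distance: "acba" -> "eeddfe"
DP table:
           e    e    d    d    f    e
      0    1    2    3    4    5    6
  a   1    1    2    3    4    5    6
  c   2    2    2    3    4    5    6
  b   3    3    3    3    4    5    6
  a   4    4    4    4    4    5    6
Edit distance = dp[4][6] = 6

6


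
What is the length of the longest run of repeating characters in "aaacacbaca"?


Input: "aaacacbaca"
Scanning for longest run:
  Position 1 ('a'): continues run of 'a', length=2
  Position 2 ('a'): continues run of 'a', length=3
  Position 3 ('c'): new char, reset run to 1
  Position 4 ('a'): new char, reset run to 1
  Position 5 ('c'): new char, reset run to 1
  Position 6 ('b'): new char, reset run to 1
  Position 7 ('a'): new char, reset run to 1
  Position 8 ('c'): new char, reset run to 1
  Position 9 ('a'): new char, reset run to 1
Longest run: 'a' with length 3

3


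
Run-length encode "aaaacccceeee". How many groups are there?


Input: aaaacccceeee
Scanning for consecutive runs:
  Group 1: 'a' x 4 (positions 0-3)
  Group 2: 'c' x 4 (positions 4-7)
  Group 3: 'e' x 4 (positions 8-11)
Total groups: 3

3


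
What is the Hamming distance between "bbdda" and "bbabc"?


Comparing "bbdda" and "bbabc" position by position:
  Position 0: 'b' vs 'b' => same
  Position 1: 'b' vs 'b' => same
  Position 2: 'd' vs 'a' => differ
  Position 3: 'd' vs 'b' => differ
  Position 4: 'a' vs 'c' => differ
Total differences (Hamming distance): 3

3


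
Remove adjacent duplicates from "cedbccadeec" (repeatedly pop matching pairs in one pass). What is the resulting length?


Input: cedbccadeec
Stack-based adjacent duplicate removal:
  Read 'c': push. Stack: c
  Read 'e': push. Stack: ce
  Read 'd': push. Stack: ced
  Read 'b': push. Stack: cedb
  Read 'c': push. Stack: cedbc
  Read 'c': matches stack top 'c' => pop. Stack: cedb
  Read 'a': push. Stack: cedba
  Read 'd': push. Stack: cedbad
  Read 'e': push. Stack: cedbade
  Read 'e': matches stack top 'e' => pop. Stack: cedbad
  Read 'c': push. Stack: cedbadc
Final stack: "cedbadc" (length 7)

7


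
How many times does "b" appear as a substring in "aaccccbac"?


Searching for "b" in "aaccccbac"
Scanning each position:
  Position 0: "a" => no
  Position 1: "a" => no
  Position 2: "c" => no
  Position 3: "c" => no
  Position 4: "c" => no
  Position 5: "c" => no
  Position 6: "b" => MATCH
  Position 7: "a" => no
  Position 8: "c" => no
Total occurrences: 1

1


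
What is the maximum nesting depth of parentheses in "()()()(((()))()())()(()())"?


Input: "()()()(((()))()())()(()())"
Tracking depth:
  Position 0 '(': depth becomes 1
  Position 1 ')': depth becomes 0
  Position 2 '(': depth becomes 1
  Position 3 ')': depth becomes 0
  Position 4 '(': depth becomes 1
  Position 5 ')': depth becomes 0
  Position 6 '(': depth becomes 1
  Position 7 '(': depth becomes 2
  Position 8 '(': depth becomes 3
  Position 9 '(': depth becomes 4
  Position 10 ')': depth becomes 3
  Position 11 ')': depth becomes 2
  Position 12 ')': depth becomes 1
  Position 13 '(': depth becomes 2
  Position 14 ')': depth becomes 1
  Position 15 '(': depth becomes 2
  Position 16 ')': depth becomes 1
  Position 17 ')': depth becomes 0
  Position 18 '(': depth becomes 1
  Position 19 ')': depth becomes 0
  Position 20 '(': depth becomes 1
  Position 21 '(': depth becomes 2
  Position 22 ')': depth becomes 1
  Position 23 '(': depth becomes 2
  Position 24 ')': depth becomes 1
  Position 25 ')': depth becomes 0
Maximum depth reached: 4

4


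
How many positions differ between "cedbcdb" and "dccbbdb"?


Comparing "cedbcdb" and "dccbbdb" position by position:
  Position 0: 'c' vs 'd' => DIFFER
  Position 1: 'e' vs 'c' => DIFFER
  Position 2: 'd' vs 'c' => DIFFER
  Position 3: 'b' vs 'b' => same
  Position 4: 'c' vs 'b' => DIFFER
  Position 5: 'd' vs 'd' => same
  Position 6: 'b' vs 'b' => same
Positions that differ: 4

4


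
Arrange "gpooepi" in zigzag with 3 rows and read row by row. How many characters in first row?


Zigzag "gpooepi" into 3 rows:
Placing characters:
  'g' => row 0
  'p' => row 1
  'o' => row 2
  'o' => row 1
  'e' => row 0
  'p' => row 1
  'i' => row 2
Rows:
  Row 0: "ge"
  Row 1: "pop"
  Row 2: "oi"
First row length: 2

2


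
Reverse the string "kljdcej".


Input: kljdcej
Reading characters right to left:
  Position 6: 'j'
  Position 5: 'e'
  Position 4: 'c'
  Position 3: 'd'
  Position 2: 'j'
  Position 1: 'l'
  Position 0: 'k'
Reversed: jecdjlk

jecdjlk


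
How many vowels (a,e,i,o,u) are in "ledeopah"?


Input: ledeopah
Checking each character:
  'l' at position 0: consonant
  'e' at position 1: vowel (running total: 1)
  'd' at position 2: consonant
  'e' at position 3: vowel (running total: 2)
  'o' at position 4: vowel (running total: 3)
  'p' at position 5: consonant
  'a' at position 6: vowel (running total: 4)
  'h' at position 7: consonant
Total vowels: 4

4


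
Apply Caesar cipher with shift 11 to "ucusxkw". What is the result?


Caesar cipher: shift "ucusxkw" by 11
  'u' (pos 20) + 11 = pos 5 = 'f'
  'c' (pos 2) + 11 = pos 13 = 'n'
  'u' (pos 20) + 11 = pos 5 = 'f'
  's' (pos 18) + 11 = pos 3 = 'd'
  'x' (pos 23) + 11 = pos 8 = 'i'
  'k' (pos 10) + 11 = pos 21 = 'v'
  'w' (pos 22) + 11 = pos 7 = 'h'
Result: fnfdivh

fnfdivh


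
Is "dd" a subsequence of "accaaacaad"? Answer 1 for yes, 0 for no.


Check if "dd" is a subsequence of "accaaacaad"
Greedy scan:
  Position 0 ('a'): no match needed
  Position 1 ('c'): no match needed
  Position 2 ('c'): no match needed
  Position 3 ('a'): no match needed
  Position 4 ('a'): no match needed
  Position 5 ('a'): no match needed
  Position 6 ('c'): no match needed
  Position 7 ('a'): no match needed
  Position 8 ('a'): no match needed
  Position 9 ('d'): matches sub[0] = 'd'
Only matched 1/2 characters => not a subsequence

0


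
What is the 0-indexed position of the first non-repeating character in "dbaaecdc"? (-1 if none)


Input: dbaaecdc
Character frequencies:
  'a': 2
  'b': 1
  'c': 2
  'd': 2
  'e': 1
Scanning left to right for freq == 1:
  Position 0 ('d'): freq=2, skip
  Position 1 ('b'): unique! => answer = 1

1
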